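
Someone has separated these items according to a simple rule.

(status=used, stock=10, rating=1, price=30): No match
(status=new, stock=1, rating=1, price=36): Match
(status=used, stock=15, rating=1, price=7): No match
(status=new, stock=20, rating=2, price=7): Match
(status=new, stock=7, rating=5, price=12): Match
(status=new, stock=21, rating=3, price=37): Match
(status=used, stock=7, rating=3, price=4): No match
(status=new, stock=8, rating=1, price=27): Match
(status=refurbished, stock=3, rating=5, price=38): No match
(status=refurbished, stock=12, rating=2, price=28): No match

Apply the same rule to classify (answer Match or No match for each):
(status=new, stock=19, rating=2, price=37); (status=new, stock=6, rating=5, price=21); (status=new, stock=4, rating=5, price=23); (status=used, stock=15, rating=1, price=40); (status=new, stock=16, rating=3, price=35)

Match, Match, Match, No match, Match

Checking candidate rules against both groups, what survives is: status is new.
(status=new, stock=19, rating=2, price=37): Match (status is new). (status=new, stock=6, rating=5, price=21): Match (status is new). (status=new, stock=4, rating=5, price=23): Match (status is new). (status=used, stock=15, rating=1, price=40): No match (status is used). (status=new, stock=16, rating=3, price=35): Match (status is new).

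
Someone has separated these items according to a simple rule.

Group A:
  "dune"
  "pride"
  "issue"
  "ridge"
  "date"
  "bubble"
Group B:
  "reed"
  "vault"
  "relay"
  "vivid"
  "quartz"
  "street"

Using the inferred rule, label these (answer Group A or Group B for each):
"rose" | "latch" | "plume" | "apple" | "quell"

The classifier is using: ends with 'e'.
"rose": ends with 'e', has this property → Group A.
"latch": ends with 'h', does not pass → Group B.
"plume": ends with 'e', has this property → Group A.
"apple": ends with 'e', has this property → Group A.
"quell": ends with 'l', does not pass → Group B.

Group A, Group B, Group A, Group A, Group B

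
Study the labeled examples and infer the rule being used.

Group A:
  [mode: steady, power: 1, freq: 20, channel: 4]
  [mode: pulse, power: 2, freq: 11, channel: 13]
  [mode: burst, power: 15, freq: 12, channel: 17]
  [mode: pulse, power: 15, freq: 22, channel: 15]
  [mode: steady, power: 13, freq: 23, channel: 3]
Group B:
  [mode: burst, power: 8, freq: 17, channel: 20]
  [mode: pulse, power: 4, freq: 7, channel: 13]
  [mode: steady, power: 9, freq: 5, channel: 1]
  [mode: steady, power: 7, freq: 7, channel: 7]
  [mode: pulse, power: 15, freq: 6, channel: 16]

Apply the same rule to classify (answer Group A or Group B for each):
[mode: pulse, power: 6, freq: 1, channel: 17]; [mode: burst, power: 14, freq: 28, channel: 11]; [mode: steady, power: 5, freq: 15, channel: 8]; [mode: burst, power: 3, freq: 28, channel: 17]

The rule appears to be: freq ≥ 11 AND channel ≤ 17.
[mode: pulse, power: 6, freq: 1, channel: 17] — freq = 1, channel = 17, hence Group B.
[mode: burst, power: 14, freq: 28, channel: 11] — freq = 28, channel = 11, hence Group A.
[mode: steady, power: 5, freq: 15, channel: 8] — freq = 15, channel = 8, hence Group A.
[mode: burst, power: 3, freq: 28, channel: 17] — freq = 28, channel = 17, hence Group A.

Group B, Group A, Group A, Group A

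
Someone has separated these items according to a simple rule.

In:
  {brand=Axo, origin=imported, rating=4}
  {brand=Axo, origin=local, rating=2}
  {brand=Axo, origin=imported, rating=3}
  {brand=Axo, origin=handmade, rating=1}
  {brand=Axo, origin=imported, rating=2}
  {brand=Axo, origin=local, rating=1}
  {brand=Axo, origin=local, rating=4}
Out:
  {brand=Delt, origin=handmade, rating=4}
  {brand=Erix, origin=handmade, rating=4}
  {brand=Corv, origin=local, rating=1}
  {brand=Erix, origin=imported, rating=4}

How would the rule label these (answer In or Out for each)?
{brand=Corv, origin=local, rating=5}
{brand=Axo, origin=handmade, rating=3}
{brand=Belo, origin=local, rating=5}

Out, In, Out

Looking at the examples, the only property every 'In' case has and every 'Out' case lacks is: brand is Axo.
{brand=Corv, origin=local, rating=5} — brand is Corv, hence Out.
{brand=Axo, origin=handmade, rating=3} — brand is Axo, hence In.
{brand=Belo, origin=local, rating=5} — brand is Belo, hence Out.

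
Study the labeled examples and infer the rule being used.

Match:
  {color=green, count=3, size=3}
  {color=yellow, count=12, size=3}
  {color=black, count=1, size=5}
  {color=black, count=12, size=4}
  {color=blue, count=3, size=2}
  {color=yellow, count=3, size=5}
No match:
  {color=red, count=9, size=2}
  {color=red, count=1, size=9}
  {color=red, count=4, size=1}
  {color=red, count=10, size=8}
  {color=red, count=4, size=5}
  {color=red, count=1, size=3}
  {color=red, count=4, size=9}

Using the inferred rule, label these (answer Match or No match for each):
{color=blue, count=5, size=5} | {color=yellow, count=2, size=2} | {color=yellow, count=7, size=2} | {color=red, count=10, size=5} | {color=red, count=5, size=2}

Match, Match, Match, No match, No match

The rule appears to be: color is not red.
{color=blue, count=5, size=5} → color is blue → Match. {color=yellow, count=2, size=2} → color is yellow → Match. {color=yellow, count=7, size=2} → color is yellow → Match. {color=red, count=10, size=5} → color is red → No match. {color=red, count=5, size=2} → color is red → No match.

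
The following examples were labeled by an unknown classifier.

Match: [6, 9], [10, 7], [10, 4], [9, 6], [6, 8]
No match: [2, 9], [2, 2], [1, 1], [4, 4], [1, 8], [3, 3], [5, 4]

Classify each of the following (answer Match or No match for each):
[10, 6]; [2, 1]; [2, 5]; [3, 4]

The common property of the 'Match' items is: sum ≥ 14. No 'No match' item has it.
Match: [10, 6], since 10+6 = 16. No match: [2, 1], since 2+1 = 3. No match: [2, 5], since 2+5 = 7. No match: [3, 4], since 3+4 = 7.

Match, No match, No match, No match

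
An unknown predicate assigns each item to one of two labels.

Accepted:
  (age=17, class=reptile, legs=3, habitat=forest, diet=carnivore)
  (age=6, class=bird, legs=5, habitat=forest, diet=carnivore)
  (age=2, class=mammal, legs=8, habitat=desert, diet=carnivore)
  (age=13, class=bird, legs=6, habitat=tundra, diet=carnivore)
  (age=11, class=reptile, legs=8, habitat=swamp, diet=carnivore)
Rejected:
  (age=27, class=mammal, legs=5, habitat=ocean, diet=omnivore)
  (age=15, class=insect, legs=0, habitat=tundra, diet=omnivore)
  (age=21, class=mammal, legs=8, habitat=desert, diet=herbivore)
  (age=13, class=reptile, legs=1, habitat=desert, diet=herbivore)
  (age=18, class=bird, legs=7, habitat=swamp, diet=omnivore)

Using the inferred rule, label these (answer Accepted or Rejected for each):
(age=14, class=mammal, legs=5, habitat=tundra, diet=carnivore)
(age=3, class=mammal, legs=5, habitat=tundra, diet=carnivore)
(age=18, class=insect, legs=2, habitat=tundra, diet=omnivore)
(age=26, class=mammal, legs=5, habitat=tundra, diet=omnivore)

Accepted, Accepted, Rejected, Rejected

The distinguishing property — diet is carnivore — holds for all the 'Accepted' cases and none of the 'Rejected' cases.
(age=14, class=mammal, legs=5, habitat=tundra, diet=carnivore) → diet is carnivore → Accepted. (age=3, class=mammal, legs=5, habitat=tundra, diet=carnivore) → diet is carnivore → Accepted. (age=18, class=insect, legs=2, habitat=tundra, diet=omnivore) → diet is omnivore → Rejected. (age=26, class=mammal, legs=5, habitat=tundra, diet=omnivore) → diet is omnivore → Rejected.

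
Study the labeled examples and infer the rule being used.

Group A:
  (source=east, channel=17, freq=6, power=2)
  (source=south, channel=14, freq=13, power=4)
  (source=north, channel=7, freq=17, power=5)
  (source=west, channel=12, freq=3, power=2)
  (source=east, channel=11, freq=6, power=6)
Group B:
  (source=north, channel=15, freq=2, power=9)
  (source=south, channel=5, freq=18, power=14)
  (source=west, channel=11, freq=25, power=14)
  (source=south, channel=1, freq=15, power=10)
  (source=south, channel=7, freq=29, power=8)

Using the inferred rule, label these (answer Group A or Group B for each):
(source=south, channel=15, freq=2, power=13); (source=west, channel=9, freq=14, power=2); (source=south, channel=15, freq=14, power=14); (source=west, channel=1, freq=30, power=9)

Group B, Group A, Group B, Group B

The rule appears to be: power ≤ 6.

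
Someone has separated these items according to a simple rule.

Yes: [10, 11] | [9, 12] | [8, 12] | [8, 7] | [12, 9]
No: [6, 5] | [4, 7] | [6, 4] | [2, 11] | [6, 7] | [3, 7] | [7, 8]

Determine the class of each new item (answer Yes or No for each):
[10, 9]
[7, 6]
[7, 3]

Yes, No, No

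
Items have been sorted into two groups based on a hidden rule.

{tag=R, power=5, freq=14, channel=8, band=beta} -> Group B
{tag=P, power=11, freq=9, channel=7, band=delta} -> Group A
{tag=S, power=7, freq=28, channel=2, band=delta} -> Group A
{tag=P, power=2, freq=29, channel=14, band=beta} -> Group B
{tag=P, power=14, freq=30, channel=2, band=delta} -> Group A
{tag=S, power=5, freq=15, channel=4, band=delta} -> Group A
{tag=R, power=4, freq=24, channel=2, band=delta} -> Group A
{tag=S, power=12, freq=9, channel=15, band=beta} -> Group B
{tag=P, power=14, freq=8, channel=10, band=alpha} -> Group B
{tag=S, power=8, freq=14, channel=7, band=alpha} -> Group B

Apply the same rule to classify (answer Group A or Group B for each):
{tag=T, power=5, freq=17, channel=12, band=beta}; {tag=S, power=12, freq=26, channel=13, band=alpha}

Group B, Group B

Looking at the examples, the only property every 'Group A' case has and every 'Group B' case lacks is: band is delta.
{tag=T, power=5, freq=17, channel=12, band=beta}: band is beta — does not satisfy this, so Group B.
{tag=S, power=12, freq=26, channel=13, band=alpha}: band is alpha — does not satisfy this, so Group B.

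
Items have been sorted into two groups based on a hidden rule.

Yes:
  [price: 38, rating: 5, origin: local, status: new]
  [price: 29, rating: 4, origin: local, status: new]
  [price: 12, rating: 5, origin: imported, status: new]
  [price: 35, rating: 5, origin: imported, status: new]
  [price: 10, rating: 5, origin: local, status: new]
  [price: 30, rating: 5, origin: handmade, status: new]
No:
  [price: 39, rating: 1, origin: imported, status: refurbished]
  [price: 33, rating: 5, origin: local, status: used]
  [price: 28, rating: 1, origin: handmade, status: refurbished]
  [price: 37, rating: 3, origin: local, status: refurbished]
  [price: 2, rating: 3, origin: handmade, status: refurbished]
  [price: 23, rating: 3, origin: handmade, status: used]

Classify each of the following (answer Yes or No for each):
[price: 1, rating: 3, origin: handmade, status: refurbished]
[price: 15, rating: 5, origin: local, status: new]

The pattern is that an item is 'Yes' exactly when: status is new.
[price: 1, rating: 3, origin: handmade, status: refurbished] — status is refurbished, hence No.
[price: 15, rating: 5, origin: local, status: new] — status is new, hence Yes.

No, Yes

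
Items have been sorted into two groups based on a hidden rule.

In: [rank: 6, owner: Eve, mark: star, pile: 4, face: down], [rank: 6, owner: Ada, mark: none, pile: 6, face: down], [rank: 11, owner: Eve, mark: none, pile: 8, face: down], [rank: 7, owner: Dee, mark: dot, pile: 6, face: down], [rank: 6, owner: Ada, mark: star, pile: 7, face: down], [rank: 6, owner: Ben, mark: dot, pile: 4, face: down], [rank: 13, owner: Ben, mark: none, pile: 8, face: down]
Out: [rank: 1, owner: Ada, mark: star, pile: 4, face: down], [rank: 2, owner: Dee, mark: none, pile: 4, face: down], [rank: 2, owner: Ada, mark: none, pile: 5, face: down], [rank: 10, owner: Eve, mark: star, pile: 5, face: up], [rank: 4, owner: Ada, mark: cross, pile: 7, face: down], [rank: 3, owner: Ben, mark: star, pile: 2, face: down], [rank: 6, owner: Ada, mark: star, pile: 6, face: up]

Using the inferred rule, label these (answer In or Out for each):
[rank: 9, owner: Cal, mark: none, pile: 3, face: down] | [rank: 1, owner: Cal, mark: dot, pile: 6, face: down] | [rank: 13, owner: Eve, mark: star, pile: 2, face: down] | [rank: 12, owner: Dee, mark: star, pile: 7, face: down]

In, Out, In, In

'In' ⟺ face is down AND rank ≥ 6.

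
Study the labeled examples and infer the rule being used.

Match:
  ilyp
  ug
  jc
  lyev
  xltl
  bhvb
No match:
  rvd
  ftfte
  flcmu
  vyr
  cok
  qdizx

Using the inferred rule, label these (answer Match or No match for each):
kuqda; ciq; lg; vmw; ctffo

No match, No match, Match, No match, No match

The classifier is using: even length.
kuqda → length 5 → No match.
ciq → length 3 → No match.
lg → length 2 → Match.
vmw → length 3 → No match.
ctffo → length 5 → No match.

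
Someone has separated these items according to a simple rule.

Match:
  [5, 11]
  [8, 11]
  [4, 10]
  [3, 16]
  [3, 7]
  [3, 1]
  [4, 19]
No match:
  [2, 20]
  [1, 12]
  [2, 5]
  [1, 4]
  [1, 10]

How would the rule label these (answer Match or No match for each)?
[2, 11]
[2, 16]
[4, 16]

A rule that fits every label: first ≥ 3 — true of each 'Match' example, false of each 'No match' one.
[2, 11] → first 2 → No match.
[2, 16] → first 2 → No match.
[4, 16] → first 4 → Match.

No match, No match, Match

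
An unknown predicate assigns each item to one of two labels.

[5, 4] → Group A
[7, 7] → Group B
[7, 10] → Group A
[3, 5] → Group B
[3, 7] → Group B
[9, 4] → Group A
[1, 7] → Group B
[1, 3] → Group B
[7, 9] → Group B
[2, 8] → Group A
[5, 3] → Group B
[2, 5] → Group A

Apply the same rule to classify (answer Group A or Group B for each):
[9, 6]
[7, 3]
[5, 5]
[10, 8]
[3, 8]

Group A, Group B, Group B, Group A, Group A

A rule that fits every label: product is even — true of each 'Group A' example, false of each 'Group B' one.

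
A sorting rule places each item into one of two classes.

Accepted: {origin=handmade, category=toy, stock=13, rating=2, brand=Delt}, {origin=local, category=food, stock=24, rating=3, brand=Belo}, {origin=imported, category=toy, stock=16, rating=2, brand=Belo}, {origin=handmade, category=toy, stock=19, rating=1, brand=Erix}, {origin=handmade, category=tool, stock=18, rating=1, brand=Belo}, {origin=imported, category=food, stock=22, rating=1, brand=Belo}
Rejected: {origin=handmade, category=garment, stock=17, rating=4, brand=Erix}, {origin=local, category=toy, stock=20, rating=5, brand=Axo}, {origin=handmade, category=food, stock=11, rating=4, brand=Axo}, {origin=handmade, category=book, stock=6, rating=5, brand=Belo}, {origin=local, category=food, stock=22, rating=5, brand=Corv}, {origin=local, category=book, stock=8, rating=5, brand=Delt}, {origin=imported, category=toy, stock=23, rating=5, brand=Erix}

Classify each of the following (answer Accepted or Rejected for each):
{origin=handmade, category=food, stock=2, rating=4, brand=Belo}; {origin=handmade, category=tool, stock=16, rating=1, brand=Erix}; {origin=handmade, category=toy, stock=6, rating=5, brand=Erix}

Rejected, Accepted, Rejected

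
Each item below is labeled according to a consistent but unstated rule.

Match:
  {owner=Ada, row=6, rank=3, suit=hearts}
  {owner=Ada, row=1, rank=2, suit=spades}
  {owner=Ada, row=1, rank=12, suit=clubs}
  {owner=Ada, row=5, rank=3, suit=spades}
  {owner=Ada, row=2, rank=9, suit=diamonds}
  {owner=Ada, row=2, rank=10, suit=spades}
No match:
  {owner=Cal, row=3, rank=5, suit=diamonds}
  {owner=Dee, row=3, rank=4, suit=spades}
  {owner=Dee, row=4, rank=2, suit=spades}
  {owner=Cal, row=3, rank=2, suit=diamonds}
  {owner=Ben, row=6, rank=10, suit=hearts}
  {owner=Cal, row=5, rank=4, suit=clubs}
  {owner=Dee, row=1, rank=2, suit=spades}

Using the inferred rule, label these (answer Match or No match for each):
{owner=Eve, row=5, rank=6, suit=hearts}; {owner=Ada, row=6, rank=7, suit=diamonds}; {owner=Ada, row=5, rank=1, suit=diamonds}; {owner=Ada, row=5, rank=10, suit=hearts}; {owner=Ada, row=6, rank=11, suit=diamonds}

A rule that fits every label: owner is Ada — true of each 'Match' example, false of each 'No match' one.
{owner=Eve, row=5, rank=6, suit=hearts}: owner is Eve — does not fit, so No match. {owner=Ada, row=6, rank=7, suit=diamonds}: owner is Ada — has this property, so Match. {owner=Ada, row=5, rank=1, suit=diamonds}: owner is Ada — has this property, so Match. {owner=Ada, row=5, rank=10, suit=hearts}: owner is Ada — has this property, so Match. {owner=Ada, row=6, rank=11, suit=diamonds}: owner is Ada — has this property, so Match.

No match, Match, Match, Match, Match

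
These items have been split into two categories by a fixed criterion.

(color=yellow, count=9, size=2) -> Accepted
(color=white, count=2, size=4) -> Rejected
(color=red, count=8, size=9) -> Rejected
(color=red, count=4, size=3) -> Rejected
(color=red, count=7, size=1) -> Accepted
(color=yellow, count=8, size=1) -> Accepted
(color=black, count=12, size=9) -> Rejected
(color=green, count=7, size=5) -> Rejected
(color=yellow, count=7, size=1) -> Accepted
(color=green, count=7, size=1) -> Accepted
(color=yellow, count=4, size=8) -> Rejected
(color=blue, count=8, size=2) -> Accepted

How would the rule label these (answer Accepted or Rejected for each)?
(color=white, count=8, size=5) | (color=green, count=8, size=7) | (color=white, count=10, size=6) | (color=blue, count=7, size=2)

Rejected, Rejected, Rejected, Accepted

Rule: size ≤ 2. This holds for each 'Accepted' example and fails for each 'Rejected' one.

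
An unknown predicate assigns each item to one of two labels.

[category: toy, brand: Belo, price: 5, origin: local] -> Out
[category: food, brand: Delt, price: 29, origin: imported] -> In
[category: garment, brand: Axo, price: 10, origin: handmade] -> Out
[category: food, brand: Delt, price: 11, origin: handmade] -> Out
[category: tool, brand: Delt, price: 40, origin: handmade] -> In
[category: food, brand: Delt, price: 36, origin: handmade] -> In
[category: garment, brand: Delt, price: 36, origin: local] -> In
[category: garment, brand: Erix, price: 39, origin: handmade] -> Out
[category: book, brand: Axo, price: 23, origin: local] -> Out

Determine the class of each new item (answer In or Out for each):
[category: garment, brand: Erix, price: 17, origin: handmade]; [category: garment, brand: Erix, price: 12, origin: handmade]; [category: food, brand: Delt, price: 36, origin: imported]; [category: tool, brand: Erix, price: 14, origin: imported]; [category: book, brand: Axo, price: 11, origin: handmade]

Out, Out, In, Out, Out

One predicate separates the groups cleanly: brand is Delt AND price ≥ 23.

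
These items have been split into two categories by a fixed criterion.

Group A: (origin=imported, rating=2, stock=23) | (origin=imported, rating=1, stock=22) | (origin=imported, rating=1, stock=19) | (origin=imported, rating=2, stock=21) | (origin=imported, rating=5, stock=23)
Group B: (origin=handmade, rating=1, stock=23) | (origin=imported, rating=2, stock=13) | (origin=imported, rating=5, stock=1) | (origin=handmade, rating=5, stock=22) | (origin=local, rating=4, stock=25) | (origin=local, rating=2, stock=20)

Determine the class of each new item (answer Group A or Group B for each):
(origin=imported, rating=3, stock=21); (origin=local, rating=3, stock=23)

The pattern is that an item is 'Group A' exactly when: origin is imported AND stock ≥ 19.
(origin=imported, rating=3, stock=21) → origin is imported, stock = 21 → Group A. (origin=local, rating=3, stock=23) → origin is local, stock = 23 → Group B.

Group A, Group B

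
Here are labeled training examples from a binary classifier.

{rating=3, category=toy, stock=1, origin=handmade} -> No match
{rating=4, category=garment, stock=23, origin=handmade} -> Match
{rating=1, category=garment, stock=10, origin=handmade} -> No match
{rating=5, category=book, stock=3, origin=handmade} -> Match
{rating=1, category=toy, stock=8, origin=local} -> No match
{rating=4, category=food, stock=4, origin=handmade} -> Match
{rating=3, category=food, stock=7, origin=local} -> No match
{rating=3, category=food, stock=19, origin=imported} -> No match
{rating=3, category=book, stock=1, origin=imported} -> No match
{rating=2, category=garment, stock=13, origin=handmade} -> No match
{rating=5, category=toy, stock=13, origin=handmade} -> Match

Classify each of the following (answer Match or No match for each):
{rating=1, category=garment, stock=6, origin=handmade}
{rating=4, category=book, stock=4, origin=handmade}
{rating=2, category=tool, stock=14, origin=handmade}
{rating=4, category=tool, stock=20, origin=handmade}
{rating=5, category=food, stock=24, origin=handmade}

No match, Match, No match, Match, Match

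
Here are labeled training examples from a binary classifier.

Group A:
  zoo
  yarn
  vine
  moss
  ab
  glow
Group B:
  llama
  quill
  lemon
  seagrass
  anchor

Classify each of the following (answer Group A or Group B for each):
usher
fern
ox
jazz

Group B, Group A, Group A, Group A

All 'Group A' examples share one property — length ≤ 4 — and every 'Group B' example lacks it.
usher: Group B (length 5). fern: Group A (length 4). ox: Group A (length 2). jazz: Group A (length 4).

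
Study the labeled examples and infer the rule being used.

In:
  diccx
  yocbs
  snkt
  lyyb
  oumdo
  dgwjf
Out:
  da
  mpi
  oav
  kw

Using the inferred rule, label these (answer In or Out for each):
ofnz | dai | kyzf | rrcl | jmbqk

In, Out, In, In, In

Rule: length ≥ 4. This holds for each 'In' example and fails for each 'Out' one.
ofnz: length 4, matches → In. dai: length 3, does not fit → Out. kyzf: length 4, matches → In. rrcl: length 4, matches → In. jmbqk: length 5, matches → In.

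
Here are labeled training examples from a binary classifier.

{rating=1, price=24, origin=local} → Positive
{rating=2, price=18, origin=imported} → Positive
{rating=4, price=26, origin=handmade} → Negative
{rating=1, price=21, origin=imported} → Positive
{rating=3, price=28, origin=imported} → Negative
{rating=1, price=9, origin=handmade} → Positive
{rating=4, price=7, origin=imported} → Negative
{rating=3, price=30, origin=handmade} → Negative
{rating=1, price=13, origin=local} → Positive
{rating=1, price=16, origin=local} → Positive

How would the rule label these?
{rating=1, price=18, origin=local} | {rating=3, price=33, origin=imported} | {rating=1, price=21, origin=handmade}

Positive, Negative, Positive

The common property of the 'Positive' items is: rating ≤ 2. No 'Negative' item has it.
{rating=1, price=18, origin=local}: Positive (rating = 1).
{rating=3, price=33, origin=imported}: Negative (rating = 3).
{rating=1, price=21, origin=handmade}: Positive (rating = 1).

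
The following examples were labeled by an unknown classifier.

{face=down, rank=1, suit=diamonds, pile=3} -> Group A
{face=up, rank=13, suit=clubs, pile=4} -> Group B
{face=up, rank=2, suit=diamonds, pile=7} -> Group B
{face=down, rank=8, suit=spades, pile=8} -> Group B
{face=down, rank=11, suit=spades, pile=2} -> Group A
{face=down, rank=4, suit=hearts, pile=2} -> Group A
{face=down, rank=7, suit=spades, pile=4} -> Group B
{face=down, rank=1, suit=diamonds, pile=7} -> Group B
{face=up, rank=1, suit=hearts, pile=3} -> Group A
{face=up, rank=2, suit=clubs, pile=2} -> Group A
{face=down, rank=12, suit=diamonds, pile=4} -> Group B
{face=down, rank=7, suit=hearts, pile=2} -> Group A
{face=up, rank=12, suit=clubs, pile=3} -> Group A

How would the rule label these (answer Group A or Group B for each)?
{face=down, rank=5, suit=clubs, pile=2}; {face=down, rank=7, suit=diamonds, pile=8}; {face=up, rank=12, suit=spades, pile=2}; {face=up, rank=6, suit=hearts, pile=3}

The pattern is that an item is 'Group A' exactly when: pile ≤ 3.
{face=down, rank=5, suit=clubs, pile=2}: Group A (pile = 2). {face=down, rank=7, suit=diamonds, pile=8}: Group B (pile = 8). {face=up, rank=12, suit=spades, pile=2}: Group A (pile = 2). {face=up, rank=6, suit=hearts, pile=3}: Group A (pile = 3).

Group A, Group B, Group A, Group A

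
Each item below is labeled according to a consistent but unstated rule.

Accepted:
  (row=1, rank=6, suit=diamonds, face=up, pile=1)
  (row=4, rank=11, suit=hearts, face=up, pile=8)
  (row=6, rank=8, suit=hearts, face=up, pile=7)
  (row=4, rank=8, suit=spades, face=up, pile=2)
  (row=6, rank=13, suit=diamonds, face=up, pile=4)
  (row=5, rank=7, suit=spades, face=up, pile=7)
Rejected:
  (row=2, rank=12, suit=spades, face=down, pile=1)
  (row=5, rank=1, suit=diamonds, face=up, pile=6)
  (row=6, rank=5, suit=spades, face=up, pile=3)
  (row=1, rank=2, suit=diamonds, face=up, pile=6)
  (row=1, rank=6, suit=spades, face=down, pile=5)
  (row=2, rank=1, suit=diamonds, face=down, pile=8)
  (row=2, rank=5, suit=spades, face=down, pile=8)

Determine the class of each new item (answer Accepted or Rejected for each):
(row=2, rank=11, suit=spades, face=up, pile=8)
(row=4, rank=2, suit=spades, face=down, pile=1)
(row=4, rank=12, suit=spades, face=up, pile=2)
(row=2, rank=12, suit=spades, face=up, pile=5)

Accepted, Rejected, Accepted, Accepted

Rule: face is up AND rank ≥ 6. This holds for each 'Accepted' example and fails for each 'Rejected' one.
(row=2, rank=11, suit=spades, face=up, pile=8): Accepted (face is up, rank = 11).
(row=4, rank=2, suit=spades, face=down, pile=1): Rejected (face is down, rank = 2).
(row=4, rank=12, suit=spades, face=up, pile=2): Accepted (face is up, rank = 12).
(row=2, rank=12, suit=spades, face=up, pile=5): Accepted (face is up, rank = 12).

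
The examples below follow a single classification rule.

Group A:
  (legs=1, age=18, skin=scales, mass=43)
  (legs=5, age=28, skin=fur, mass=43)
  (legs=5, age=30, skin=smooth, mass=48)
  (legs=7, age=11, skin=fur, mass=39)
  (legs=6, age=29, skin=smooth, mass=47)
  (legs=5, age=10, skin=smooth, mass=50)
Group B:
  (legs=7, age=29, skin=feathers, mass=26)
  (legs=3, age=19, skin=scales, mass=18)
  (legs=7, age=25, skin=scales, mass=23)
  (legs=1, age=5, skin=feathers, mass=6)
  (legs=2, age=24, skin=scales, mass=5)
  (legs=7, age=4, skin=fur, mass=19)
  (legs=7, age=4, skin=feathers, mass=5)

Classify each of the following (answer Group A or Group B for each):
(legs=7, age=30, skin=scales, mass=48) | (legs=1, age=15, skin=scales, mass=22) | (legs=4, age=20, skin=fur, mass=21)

Group A, Group B, Group B

The simplest hypothesis consistent with all the labels is: mass ≥ 39.
(legs=7, age=30, skin=scales, mass=48) → mass = 48 → Group A. (legs=1, age=15, skin=scales, mass=22) → mass = 22 → Group B. (legs=4, age=20, skin=fur, mass=21) → mass = 21 → Group B.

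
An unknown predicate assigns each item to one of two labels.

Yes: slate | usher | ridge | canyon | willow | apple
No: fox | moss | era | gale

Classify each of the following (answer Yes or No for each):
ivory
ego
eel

Yes, No, No

The common property of the 'Yes' items is: length ≥ 5. No 'No' item has it.
ivory: length 5 — fits, so Yes. ego: length 3 — does not fit, so No. eel: length 3 — does not fit, so No.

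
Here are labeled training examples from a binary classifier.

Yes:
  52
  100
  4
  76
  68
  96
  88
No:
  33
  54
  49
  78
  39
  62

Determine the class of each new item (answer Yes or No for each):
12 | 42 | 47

Yes, No, No

Looking at the examples, the only property every 'Yes' case has and every 'No' case lacks is: multiple of 4.
12: 12 = 4·3 — matches, so Yes.
42: 42 = 4·10 + 2 — doesn't qualify, so No.
47: 47 = 4·11 + 3 — doesn't qualify, so No.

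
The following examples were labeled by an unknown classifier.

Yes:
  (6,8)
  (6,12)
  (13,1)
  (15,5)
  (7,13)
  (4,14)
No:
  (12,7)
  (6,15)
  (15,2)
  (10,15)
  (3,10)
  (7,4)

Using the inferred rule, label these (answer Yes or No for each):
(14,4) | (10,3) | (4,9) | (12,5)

Every 'Yes' example satisfies: sum is even. None of the 'No' examples do.
(14,4): Yes (14+4 = 18).
(10,3): No (10+3 = 13).
(4,9): No (4+9 = 13).
(12,5): No (12+5 = 17).

Yes, No, No, No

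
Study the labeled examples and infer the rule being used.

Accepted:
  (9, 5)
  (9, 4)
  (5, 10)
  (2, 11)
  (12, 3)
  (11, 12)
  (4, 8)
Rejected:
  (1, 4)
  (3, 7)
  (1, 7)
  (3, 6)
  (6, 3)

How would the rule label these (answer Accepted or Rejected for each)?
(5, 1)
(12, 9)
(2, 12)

Rejected, Accepted, Accepted

The rule appears to be: sum ≥ 12.
(5, 1): Rejected (5+1 = 6).
(12, 9): Accepted (12+9 = 21).
(2, 12): Accepted (2+12 = 14).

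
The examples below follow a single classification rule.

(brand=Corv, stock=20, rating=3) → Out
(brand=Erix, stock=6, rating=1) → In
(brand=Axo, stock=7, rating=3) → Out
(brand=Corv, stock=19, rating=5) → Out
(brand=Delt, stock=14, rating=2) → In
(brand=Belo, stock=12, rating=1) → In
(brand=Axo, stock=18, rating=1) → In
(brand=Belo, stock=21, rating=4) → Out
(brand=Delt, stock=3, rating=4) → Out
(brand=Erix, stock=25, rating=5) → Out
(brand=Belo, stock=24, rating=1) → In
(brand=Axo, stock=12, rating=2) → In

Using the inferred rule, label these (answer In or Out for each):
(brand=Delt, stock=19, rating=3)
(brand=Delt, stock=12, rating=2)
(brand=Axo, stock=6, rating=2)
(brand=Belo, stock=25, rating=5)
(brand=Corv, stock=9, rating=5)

Out, In, In, Out, Out

Every 'In' example satisfies: rating ≤ 2. None of the 'Out' examples do.
(brand=Delt, stock=19, rating=3) — rating = 3, hence Out. (brand=Delt, stock=12, rating=2) — rating = 2, hence In. (brand=Axo, stock=6, rating=2) — rating = 2, hence In. (brand=Belo, stock=25, rating=5) — rating = 5, hence Out. (brand=Corv, stock=9, rating=5) — rating = 5, hence Out.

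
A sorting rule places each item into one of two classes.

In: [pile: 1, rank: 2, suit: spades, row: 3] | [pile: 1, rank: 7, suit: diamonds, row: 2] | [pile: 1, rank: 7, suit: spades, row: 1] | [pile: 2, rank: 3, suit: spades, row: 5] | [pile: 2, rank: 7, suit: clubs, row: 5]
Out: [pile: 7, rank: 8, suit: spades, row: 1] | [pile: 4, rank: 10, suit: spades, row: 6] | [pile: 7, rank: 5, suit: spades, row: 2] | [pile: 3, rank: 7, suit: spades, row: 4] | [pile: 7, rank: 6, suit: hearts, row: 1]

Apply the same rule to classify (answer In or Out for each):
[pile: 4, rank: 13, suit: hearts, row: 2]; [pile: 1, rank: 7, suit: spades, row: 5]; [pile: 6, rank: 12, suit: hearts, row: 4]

Out, In, Out

All 'In' examples share one property — pile ≤ 2 — and every 'Out' example lacks it.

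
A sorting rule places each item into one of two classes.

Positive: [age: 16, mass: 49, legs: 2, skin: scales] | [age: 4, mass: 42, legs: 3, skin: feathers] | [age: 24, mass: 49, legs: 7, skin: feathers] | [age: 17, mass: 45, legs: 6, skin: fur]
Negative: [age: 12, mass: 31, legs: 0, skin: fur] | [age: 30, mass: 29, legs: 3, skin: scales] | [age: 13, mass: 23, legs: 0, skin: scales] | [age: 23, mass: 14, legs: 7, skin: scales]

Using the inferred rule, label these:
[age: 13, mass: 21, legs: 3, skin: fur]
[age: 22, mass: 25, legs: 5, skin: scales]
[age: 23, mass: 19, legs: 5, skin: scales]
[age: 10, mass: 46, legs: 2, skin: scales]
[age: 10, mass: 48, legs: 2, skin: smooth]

Negative, Negative, Negative, Positive, Positive

The classifier is using: mass ≥ 42.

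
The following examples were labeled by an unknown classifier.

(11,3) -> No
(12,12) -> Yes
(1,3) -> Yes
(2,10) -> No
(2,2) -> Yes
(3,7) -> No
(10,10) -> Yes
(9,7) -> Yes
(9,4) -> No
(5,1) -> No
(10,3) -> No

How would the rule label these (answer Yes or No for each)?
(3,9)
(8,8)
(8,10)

No, Yes, Yes

The rule appears to be: |first − second| ≤ 2.
(3,9): No (|3−9| = 6).
(8,8): Yes (|8−8| = 0).
(8,10): Yes (|8−10| = 2).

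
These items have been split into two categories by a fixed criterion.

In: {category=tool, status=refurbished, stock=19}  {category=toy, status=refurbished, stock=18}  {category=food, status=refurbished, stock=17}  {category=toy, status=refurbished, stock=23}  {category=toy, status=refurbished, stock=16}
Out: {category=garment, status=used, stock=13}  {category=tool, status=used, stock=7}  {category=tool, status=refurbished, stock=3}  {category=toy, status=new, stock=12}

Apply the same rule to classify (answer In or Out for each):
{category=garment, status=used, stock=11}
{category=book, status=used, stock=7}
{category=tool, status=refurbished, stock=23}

Out, Out, In

Every 'In' example satisfies: stock ≥ 16. None of the 'Out' examples do.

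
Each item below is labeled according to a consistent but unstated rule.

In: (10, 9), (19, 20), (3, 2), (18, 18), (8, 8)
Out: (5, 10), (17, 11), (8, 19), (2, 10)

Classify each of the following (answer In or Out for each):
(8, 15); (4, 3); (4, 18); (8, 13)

The classifier is using: |first − second| ≤ 1.
(8, 15) — |8−15| = 7, hence Out. (4, 3) — |4−3| = 1, hence In. (4, 18) — |4−18| = 14, hence Out. (8, 13) — |8−13| = 5, hence Out.

Out, In, Out, Out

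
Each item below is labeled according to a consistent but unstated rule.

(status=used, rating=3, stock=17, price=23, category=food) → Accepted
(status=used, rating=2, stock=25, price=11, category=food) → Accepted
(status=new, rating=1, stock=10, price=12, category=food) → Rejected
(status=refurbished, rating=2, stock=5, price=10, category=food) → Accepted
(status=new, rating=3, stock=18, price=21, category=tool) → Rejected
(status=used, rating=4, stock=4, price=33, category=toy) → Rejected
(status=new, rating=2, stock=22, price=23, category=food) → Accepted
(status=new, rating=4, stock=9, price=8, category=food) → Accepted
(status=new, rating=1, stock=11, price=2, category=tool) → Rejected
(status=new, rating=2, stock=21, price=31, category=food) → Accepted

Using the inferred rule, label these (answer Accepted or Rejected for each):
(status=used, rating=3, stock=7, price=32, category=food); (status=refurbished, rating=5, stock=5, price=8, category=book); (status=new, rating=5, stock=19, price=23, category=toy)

Rule: category is food AND rating ≥ 2. This holds for each 'Accepted' example and fails for each 'Rejected' one.
(status=used, rating=3, stock=7, price=32, category=food): category is food, rating = 3 — checks out, so Accepted. (status=refurbished, rating=5, stock=5, price=8, category=book): category is book, rating = 5 — fails the rule, so Rejected. (status=new, rating=5, stock=19, price=23, category=toy): category is toy, rating = 5 — fails the rule, so Rejected.

Accepted, Rejected, Rejected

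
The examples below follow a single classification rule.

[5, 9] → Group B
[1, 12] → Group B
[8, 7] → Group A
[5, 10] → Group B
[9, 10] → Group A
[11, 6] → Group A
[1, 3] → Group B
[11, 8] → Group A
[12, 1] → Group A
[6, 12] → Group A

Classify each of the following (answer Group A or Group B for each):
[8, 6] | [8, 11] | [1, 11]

The pattern is that an item is 'Group A' exactly when: first ≥ 6.
Group A: [8, 6], since first 8.
Group A: [8, 11], since first 8.
Group B: [1, 11], since first 1.

Group A, Group A, Group B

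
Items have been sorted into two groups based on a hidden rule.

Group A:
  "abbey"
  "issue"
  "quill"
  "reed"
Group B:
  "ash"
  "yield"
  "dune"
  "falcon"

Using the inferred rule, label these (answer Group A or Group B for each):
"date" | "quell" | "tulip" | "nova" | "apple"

One predicate separates the groups cleanly: has a double letter.

Group B, Group A, Group B, Group B, Group A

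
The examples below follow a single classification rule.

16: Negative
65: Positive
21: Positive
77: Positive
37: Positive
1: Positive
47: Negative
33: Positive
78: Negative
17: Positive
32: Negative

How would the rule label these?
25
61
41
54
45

Positive, Positive, Positive, Negative, Positive

A rule that fits every label: ≡ 1 (mod 4) — true of each 'Positive' example, false of each 'Negative' one.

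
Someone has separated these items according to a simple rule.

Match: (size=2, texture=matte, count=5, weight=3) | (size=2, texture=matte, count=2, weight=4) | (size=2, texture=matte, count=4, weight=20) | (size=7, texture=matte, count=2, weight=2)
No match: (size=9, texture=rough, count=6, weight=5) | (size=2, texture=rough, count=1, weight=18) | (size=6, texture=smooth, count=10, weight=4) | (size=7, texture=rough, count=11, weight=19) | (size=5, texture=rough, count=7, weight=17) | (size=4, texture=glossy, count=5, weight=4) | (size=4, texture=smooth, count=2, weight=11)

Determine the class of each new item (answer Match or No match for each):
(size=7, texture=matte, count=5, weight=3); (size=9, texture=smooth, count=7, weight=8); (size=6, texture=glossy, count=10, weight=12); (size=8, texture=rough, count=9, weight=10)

Match, No match, No match, No match

Looking at the examples, the only property every 'Match' case has and every 'No match' case lacks is: texture is matte.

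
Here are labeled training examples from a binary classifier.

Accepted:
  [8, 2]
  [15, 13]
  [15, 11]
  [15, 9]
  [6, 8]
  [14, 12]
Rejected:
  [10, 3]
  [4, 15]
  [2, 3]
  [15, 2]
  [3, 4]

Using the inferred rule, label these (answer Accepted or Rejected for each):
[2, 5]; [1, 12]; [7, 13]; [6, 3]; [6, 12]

Comparing the two groups points to one rule — sum is even.
[2, 5] — 2+5 = 7, hence Rejected.
[1, 12] — 1+12 = 13, hence Rejected.
[7, 13] — 7+13 = 20, hence Accepted.
[6, 3] — 6+3 = 9, hence Rejected.
[6, 12] — 6+12 = 18, hence Accepted.

Rejected, Rejected, Accepted, Rejected, Accepted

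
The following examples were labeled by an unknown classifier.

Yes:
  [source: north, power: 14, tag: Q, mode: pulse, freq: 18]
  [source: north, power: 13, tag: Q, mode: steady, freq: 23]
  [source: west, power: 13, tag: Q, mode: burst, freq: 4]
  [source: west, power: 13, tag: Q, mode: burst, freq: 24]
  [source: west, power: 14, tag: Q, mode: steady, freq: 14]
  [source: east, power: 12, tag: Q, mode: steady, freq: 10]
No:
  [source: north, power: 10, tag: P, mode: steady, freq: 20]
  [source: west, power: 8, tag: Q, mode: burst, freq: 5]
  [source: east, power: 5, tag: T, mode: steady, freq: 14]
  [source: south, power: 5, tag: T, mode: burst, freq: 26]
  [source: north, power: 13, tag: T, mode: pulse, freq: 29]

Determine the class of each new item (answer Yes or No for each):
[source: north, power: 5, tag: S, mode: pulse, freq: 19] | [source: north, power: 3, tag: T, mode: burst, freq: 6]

The distinguishing property — tag is Q AND power ≥ 10 — holds for all the 'Yes' cases and none of the 'No' cases.
[source: north, power: 5, tag: S, mode: pulse, freq: 19] — tag is S, power = 5, hence No.
[source: north, power: 3, tag: T, mode: burst, freq: 6] — tag is T, power = 3, hence No.

No, No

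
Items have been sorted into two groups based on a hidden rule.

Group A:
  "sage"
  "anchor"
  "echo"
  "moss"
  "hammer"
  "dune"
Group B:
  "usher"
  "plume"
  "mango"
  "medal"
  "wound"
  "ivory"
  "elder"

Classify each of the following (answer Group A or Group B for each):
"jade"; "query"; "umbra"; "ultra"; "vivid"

Group A, Group B, Group B, Group B, Group B

The classifier is using: even length.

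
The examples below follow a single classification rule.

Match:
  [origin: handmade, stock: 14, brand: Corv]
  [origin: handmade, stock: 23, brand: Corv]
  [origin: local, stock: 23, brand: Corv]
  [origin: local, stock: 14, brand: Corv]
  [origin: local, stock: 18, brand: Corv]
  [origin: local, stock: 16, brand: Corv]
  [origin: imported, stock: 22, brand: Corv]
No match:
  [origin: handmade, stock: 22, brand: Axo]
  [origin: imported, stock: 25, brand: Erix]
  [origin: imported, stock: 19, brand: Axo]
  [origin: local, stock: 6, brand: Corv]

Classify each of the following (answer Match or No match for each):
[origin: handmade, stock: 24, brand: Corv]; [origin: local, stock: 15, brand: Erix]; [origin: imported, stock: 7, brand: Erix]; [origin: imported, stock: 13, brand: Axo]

The classifier is using: brand is Corv AND stock ≥ 14.
Match: [origin: handmade, stock: 24, brand: Corv], since brand is Corv, stock = 24. No match: [origin: local, stock: 15, brand: Erix], since brand is Erix, stock = 15. No match: [origin: imported, stock: 7, brand: Erix], since brand is Erix, stock = 7. No match: [origin: imported, stock: 13, brand: Axo], since brand is Axo, stock = 13.

Match, No match, No match, No match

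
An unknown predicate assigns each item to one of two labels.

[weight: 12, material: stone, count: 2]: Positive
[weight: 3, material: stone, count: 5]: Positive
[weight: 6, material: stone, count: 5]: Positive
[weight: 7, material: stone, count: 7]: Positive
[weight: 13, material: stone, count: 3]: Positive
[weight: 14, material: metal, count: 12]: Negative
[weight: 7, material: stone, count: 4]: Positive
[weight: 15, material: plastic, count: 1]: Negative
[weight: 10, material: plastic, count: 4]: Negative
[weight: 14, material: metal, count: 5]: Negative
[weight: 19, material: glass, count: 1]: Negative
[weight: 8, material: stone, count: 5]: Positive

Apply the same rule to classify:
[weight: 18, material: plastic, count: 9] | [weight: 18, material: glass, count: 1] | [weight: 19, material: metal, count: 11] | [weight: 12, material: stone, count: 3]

Negative, Negative, Negative, Positive

The rule appears to be: material is stone.
[weight: 18, material: plastic, count: 9]: material is plastic, does not pass → Negative. [weight: 18, material: glass, count: 1]: material is glass, does not pass → Negative. [weight: 19, material: metal, count: 11]: material is metal, does not pass → Negative. [weight: 12, material: stone, count: 3]: material is stone, passes → Positive.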